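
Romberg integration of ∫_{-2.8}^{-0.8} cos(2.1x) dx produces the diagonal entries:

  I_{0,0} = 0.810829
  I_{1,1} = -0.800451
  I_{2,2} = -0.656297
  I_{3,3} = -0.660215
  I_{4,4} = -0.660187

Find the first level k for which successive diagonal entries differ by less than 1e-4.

|I_{1,1} − I_{0,0}| = 1.611280 ≥ 1e-4
|I_{2,2} − I_{1,1}| = 0.144154 ≥ 1e-4
|I_{3,3} − I_{2,2}| = 0.003918 ≥ 1e-4
|I_{4,4} − I_{3,3}| = 0.000028 < 1e-4

k = 4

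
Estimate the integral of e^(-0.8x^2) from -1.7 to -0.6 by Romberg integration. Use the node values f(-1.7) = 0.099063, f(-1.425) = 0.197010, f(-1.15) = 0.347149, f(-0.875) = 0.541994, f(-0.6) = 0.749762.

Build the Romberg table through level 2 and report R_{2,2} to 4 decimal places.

0.4126

R_{0,0} (trapezoid, 1 panel, h=1.1000): 0.466854
R_{1,0} (trapezoid, 2 panels, h=0.5500): 0.424359
R_{2,0} (trapezoid, 4 panels, h=0.2750): 0.415406
R_{1,1} = 0.424359 + (0.424359 − 0.466854)/3 = 0.410194
R_{2,1} = 0.415406 + (0.415406 − 0.424359)/3 = 0.412422
R_{2,2} = 0.412422 + (0.412422 − 0.410194)/15 = 0.412571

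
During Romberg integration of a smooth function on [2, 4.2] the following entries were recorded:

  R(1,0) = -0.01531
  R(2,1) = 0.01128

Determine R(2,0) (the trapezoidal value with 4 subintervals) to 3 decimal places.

From R(2,1) = (4·R(2,0) − R(1,0))/3, solve for R(2,0):
4·R(2,0) = 3·0.01128 + (-0.01531) = 0.01853
R(2,0) = 0.00463

0.005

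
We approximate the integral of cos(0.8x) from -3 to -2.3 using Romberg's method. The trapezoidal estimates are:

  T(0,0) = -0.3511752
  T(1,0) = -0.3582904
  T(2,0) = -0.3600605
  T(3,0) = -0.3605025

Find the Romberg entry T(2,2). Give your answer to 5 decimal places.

-0.36065

T(1,1) = -0.3582904 + (-0.3582904 − (-0.3511752))/3 = -0.3606621
T(2,1) = -0.3600605 + (-0.3600605 − (-0.3582904))/3 = -0.3606505
T(2,2) = -0.3606505 + (-0.3606505 − (-0.3606621))/15 = -0.3606497
(Column j=1 coincides with Simpson's rule on the same nodes.)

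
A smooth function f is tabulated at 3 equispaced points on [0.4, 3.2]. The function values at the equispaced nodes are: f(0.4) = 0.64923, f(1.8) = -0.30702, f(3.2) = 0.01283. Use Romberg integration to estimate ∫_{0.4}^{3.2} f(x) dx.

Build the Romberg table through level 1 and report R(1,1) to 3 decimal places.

-0.264

R(0,0) (trapezoid, 1 panel, h=2.8000): 0.92688
R(1,0) (trapezoid, 2 panels, h=1.4000): 0.03361
R(1,1) = 0.03361 + (0.03361 − 0.92688)/3 = -0.26415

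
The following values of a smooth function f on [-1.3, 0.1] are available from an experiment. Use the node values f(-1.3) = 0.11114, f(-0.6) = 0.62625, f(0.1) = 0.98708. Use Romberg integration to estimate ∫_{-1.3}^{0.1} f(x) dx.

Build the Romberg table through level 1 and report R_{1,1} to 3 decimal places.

0.841

R_{0,0} (trapezoid, 1 panel, h=1.4000): 0.76875
R_{1,0} (trapezoid, 2 panels, h=0.7000): 0.82275
R_{1,1} = 0.82275 + (0.82275 − 0.76875)/3 = 0.84075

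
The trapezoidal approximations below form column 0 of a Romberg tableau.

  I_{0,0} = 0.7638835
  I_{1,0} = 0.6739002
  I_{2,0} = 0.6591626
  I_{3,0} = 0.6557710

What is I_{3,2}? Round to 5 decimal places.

0.65467

Richardson extrapolation on the trapezoidal column (denominator 4−1=3):
I_{2,1} = 0.6591626 + (0.6591626 − 0.6739002)/3 = 0.6542501
I_{3,1} = (4·0.6557710 − 0.6591626) / 3 = 0.6546405
I_{3,2} = (16·0.6546405 − 0.6542501) / 15 = 0.6546665
(Column j=1 coincides with Simpson's rule on the same nodes.)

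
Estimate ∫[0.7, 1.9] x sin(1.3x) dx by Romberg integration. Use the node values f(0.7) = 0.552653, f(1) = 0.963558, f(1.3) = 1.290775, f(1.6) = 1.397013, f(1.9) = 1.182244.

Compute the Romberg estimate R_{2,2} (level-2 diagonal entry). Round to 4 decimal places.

R_{0,0} (trapezoid, 1 panel, h=1.2000): 1.040938
R_{1,0} (trapezoid, 2 panels, h=0.6000): 1.294934
R_{2,0} (trapezoid, 4 panels, h=0.3000): 1.355638
R_{1,1} = 1.294934 + (1.294934 − 1.040938)/3 = 1.379599
R_{2,1} = 1.355638 + (1.355638 − 1.294934)/3 = 1.375873
R_{2,2} = 1.375873 + (1.375873 − 1.379599)/15 = 1.375625

1.3756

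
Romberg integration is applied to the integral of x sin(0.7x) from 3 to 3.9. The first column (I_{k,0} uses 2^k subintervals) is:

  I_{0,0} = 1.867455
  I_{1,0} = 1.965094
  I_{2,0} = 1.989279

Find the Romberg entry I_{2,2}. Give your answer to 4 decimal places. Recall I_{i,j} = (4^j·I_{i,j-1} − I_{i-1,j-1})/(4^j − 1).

1.9973

Richardson extrapolation on the trapezoidal column (denominator 4−1=3):
I_{1,1} = (4·1.965094 − 1.867455) / 3 = 1.997640
I_{2,1} = 1.989279 + (1.989279 − 1.965094)/3 = 1.997341
I_{2,2} = (16·1.997341 − 1.997640) / 15 = 1.997321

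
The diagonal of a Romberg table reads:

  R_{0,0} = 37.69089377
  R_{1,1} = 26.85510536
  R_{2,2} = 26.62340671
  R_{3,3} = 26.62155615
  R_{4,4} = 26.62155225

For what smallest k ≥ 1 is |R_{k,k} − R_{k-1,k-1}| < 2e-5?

k = 4

|R_{1,1} − R_{0,0}| = 10.83578841 ≥ 2e-5
|R_{2,2} − R_{1,1}| = 0.23169865 ≥ 2e-5
|R_{3,3} − R_{2,2}| = 0.00185056 ≥ 2e-5
|R_{4,4} − R_{3,3}| = 0.00000390 < 2e-5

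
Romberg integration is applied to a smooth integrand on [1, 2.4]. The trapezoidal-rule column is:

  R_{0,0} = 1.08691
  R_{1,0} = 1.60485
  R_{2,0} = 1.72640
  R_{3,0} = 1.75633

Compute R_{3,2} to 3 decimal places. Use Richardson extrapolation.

1.766

Richardson extrapolation on the trapezoidal column (denominator 4−1=3):
R_{2,1} = 1.72640 + (1.72640 − 1.60485)/3 = 1.76692
R_{3,1} = (4·1.75633 − 1.72640) / 3 = 1.76631
R_{3,2} = (16·1.76631 − 1.76692) / 15 = 1.76627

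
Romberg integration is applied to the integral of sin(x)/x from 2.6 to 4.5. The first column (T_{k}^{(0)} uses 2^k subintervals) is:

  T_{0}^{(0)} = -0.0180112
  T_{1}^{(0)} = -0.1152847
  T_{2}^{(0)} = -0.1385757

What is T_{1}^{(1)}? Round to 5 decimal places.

Richardson extrapolation on the trapezoidal column (denominator 4−1=3):
T_{1}^{(1)} = -0.1152847 + (-0.1152847 − (-0.0180112))/3 = -0.1477092

-0.14771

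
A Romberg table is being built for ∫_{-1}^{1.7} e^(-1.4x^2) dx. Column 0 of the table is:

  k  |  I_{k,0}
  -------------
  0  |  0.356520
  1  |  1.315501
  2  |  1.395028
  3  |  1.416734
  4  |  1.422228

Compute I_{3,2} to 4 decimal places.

1.4241

I_{2,1} = 1.395028 + (1.395028 − 1.315501)/3 = 1.421537
I_{3,1} = 1.416734 + (1.416734 − 1.395028)/3 = 1.423969
I_{3,2} = 1.423969 + (1.423969 − 1.421537)/15 = 1.424131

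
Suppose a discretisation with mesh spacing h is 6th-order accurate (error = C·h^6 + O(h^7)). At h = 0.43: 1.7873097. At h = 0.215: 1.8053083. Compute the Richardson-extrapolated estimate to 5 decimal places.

1.80559

The leading error scales as h^6; refining by a factor of 2 reduces it by 2^6 = 64.
Extrapolated value = (64·A(h/2) − A(h)) / (64 − 1)
= (64·1.8053083 − 1.7873097) / 63
= 113.7524215 / 63 = 1.8055940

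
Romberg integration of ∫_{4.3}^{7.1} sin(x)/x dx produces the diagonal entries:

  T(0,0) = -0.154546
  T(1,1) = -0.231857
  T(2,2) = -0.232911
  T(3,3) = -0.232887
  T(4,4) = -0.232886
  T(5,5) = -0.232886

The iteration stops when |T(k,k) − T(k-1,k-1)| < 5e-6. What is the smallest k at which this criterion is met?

|T(1,1) − T(0,0)| = 0.077311 ≥ 5e-6
|T(2,2) − T(1,1)| = 0.001054 ≥ 5e-6
|T(3,3) − T(2,2)| = 0.000024 ≥ 5e-6
|T(4,4) − T(3,3)| = 0.000001 < 5e-6

k = 4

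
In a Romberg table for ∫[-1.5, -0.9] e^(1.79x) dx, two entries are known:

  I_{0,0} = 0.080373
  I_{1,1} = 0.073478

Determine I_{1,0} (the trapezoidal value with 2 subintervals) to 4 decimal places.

0.0752

From I_{1,1} = (4·I_{1,0} − I_{0,0})/3, solve for I_{1,0}:
4·I_{1,0} = 3·0.073478 + 0.080373 = 0.300807
I_{1,0} = 0.075202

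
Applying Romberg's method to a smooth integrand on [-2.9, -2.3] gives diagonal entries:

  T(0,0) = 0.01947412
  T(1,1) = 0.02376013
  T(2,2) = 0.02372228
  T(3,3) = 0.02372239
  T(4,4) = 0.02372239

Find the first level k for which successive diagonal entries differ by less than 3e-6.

k = 3

|T(1,1) − T(0,0)| = 0.00428601 ≥ 3e-6
|T(2,2) − T(1,1)| = 0.00003785 ≥ 3e-6
|T(3,3) − T(2,2)| = 0.00000011 < 3e-6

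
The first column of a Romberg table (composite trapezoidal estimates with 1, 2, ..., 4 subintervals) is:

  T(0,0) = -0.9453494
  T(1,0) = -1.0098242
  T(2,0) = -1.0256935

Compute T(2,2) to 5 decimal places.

Richardson extrapolation on the trapezoidal column (denominator 4−1=3):
T(1,1) = -1.0098242 + (-1.0098242 − (-0.9453494))/3 = -1.0313158
T(2,1) = -1.0256935 + (-1.0256935 − (-1.0098242))/3 = -1.0309833
T(2,2) = -1.0309833 + (-1.0309833 − (-1.0313158))/15 = -1.0309611

-1.03096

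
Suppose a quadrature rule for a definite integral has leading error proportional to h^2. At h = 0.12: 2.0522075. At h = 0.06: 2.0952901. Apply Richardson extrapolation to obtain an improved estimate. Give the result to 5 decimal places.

Extrapolated value = (4·A(h/2) − A(h)) / (4 − 1)
= (4·2.0952901 − 2.0522075) / 3
= 6.3289529 / 3 = 2.1096510

2.10965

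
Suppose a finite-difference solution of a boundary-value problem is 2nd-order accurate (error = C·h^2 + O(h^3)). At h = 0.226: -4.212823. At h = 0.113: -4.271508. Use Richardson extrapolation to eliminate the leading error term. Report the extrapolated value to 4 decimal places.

-4.2911

Extrapolated value = (4·A(h/2) − A(h)) / (4 − 1)
= (4·(-4.271508) − (-4.212823)) / 3
= -12.873209 / 3 = -4.291070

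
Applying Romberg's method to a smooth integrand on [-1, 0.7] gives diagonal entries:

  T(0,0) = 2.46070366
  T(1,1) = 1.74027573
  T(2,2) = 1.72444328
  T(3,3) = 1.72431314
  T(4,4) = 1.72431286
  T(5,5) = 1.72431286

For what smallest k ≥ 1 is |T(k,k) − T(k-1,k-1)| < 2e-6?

k = 4

|T(1,1) − T(0,0)| = 0.72042793 ≥ 2e-6
|T(2,2) − T(1,1)| = 0.01583245 ≥ 2e-6
|T(3,3) − T(2,2)| = 0.00013014 ≥ 2e-6
|T(4,4) − T(3,3)| = 0.00000028 < 2e-6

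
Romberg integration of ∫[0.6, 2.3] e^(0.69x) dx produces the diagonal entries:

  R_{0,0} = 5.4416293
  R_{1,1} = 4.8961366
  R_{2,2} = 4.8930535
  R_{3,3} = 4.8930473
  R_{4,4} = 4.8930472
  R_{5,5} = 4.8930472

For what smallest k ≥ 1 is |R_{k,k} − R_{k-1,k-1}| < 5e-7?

k = 4

|R_{1,1} − R_{0,0}| = 0.5454927 ≥ 5e-7
|R_{2,2} − R_{1,1}| = 0.0030831 ≥ 5e-7
|R_{3,3} − R_{2,2}| = 0.0000062 ≥ 5e-7
|R_{4,4} − R_{3,3}| = 0.0000001 < 5e-7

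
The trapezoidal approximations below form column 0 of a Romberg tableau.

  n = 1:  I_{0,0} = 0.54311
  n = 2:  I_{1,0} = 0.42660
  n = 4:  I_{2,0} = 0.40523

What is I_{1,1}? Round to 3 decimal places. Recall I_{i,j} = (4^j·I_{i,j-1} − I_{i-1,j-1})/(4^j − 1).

0.388

I_{1,1} = 0.42660 + (0.42660 − 0.54311)/3 = 0.38776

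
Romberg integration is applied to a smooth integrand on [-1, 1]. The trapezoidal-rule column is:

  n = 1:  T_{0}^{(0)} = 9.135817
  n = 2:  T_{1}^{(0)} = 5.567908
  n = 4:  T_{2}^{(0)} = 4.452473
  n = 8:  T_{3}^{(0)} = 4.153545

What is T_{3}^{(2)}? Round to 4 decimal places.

T_{2}^{(1)} = (4·4.452473 − 5.567908) / 3 = 4.080661
T_{3}^{(1)} = 4.153545 + (4.153545 − 4.452473)/3 = 4.053902
T_{3}^{(2)} = (16·4.053902 − 4.080661) / 15 = 4.052118

4.0521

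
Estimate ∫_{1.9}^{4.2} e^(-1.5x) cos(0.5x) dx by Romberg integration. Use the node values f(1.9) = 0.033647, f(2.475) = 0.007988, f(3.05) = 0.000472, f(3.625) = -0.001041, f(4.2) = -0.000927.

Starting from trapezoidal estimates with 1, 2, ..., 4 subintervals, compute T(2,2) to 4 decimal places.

0.0117

T(0,0) (trapezoid, 1 panel, h=2.3000): 0.037628
T(1,0) (trapezoid, 2 panels, h=1.1500): 0.019357
T(2,0) (trapezoid, 4 panels, h=0.5750): 0.013673
T(1,1) = 0.019357 + (0.019357 − 0.037628)/3 = 0.013267
T(2,1) = 0.013673 + (0.013673 − 0.019357)/3 = 0.011778
T(2,2) = 0.011778 + (0.011778 − 0.013267)/15 = 0.011679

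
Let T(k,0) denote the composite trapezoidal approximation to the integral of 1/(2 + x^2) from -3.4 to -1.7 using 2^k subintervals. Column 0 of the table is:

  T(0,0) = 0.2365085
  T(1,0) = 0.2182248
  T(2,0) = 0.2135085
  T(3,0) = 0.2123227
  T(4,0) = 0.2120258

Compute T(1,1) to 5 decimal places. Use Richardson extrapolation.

Richardson extrapolation on the trapezoidal column (denominator 4−1=3):
T(1,1) = 0.2182248 + (0.2182248 − 0.2365085)/3 = 0.2121302

0.21213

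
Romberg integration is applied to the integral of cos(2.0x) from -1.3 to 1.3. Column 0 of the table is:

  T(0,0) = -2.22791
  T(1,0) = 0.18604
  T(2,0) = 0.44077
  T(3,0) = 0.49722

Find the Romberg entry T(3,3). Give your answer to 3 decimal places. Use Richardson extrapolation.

T(1,1) = (4·0.18604 − (-2.22791)) / 3 = 0.99069
T(2,1) = (4·0.44077 − 0.18604) / 3 = 0.52568
T(3,1) = (4·0.49722 − 0.44077) / 3 = 0.51604
T(2,2) = 0.52568 + (0.52568 − 0.99069)/15 = 0.49468
T(3,2) = 0.51604 + (0.51604 − 0.52568)/15 = 0.51540
T(3,3) = 0.51540 + (0.51540 − 0.49468)/63 = 0.51573
(Column j=1 coincides with Simpson's rule on the same nodes.)

0.516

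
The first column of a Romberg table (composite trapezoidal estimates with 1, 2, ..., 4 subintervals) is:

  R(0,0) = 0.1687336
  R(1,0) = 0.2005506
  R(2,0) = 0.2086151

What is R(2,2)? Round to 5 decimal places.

Richardson extrapolation on the trapezoidal column (denominator 4−1=3):
R(1,1) = 0.2005506 + (0.2005506 − 0.1687336)/3 = 0.2111563
R(2,1) = 0.2086151 + (0.2086151 − 0.2005506)/3 = 0.2113033
R(2,2) = (16·0.2113033 − 0.2111563) / 15 = 0.2113131

0.21131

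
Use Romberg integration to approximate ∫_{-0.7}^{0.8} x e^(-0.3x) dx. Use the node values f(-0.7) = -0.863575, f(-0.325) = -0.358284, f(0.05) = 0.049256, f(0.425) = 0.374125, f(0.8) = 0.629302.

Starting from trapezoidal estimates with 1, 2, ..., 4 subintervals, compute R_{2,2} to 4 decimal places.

R_{0,0} (trapezoid, 1 panel, h=1.5000): -0.175705
R_{1,0} (trapezoid, 2 panels, h=0.7500): -0.050910
R_{2,0} (trapezoid, 4 panels, h=0.3750): -0.019515
R_{1,1} = -0.050910 + (-0.050910 − (-0.175705))/3 = -0.009312
R_{2,1} = -0.019515 + (-0.019515 − (-0.050910))/3 = -0.009050
R_{2,2} = -0.009050 + (-0.009050 − (-0.009312))/15 = -0.009033

-0.0090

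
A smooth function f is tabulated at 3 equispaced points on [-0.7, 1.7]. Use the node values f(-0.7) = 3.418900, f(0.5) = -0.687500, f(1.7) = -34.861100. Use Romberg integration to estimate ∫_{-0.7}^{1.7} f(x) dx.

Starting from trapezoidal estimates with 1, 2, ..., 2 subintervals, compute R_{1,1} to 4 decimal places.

R_{0,0} (trapezoid, 1 panel, h=2.4000): -37.730640
R_{1,0} (trapezoid, 2 panels, h=1.2000): -19.690320
R_{1,1} = -19.690320 + (-19.690320 − (-37.730640))/3 = -13.676880

-13.6769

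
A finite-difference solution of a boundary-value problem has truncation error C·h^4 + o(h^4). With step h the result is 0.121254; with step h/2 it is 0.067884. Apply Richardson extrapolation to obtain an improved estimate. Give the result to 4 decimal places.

0.0643

The leading error scales as h^4; refining by a factor of 2 reduces it by 2^4 = 16.
Extrapolated value = (16·A(h/2) − A(h)) / (16 − 1)
= (16·0.067884 − 0.121254) / 15
= 0.964890 / 15 = 0.064326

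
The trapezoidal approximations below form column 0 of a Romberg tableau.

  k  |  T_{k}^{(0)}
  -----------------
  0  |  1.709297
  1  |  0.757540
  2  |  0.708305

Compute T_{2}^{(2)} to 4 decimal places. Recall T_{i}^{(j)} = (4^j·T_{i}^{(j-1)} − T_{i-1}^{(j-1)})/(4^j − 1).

T_{1}^{(1)} = (4·0.757540 − 1.709297) / 3 = 0.440288
T_{2}^{(1)} = (4·0.708305 − 0.757540) / 3 = 0.691893
T_{2}^{(2)} = 0.691893 + (0.691893 − 0.440288)/15 = 0.708667

0.7087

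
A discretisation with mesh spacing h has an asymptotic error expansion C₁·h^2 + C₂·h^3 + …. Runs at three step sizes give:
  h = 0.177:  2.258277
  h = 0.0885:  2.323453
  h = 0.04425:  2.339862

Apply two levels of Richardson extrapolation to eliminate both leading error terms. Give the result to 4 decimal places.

First eliminate the h^2 term (factor 2^2 = 4):
  B₁ = (4·2.323453 − 2.258277)/3 = 2.345178
  B₂ = (4·2.339862 − 2.323453)/3 = 2.345332
Then eliminate the h^3 term (factor 2^3 = 8):
  (8·2.345332 − 2.345178)/7 = 2.345354

2.3454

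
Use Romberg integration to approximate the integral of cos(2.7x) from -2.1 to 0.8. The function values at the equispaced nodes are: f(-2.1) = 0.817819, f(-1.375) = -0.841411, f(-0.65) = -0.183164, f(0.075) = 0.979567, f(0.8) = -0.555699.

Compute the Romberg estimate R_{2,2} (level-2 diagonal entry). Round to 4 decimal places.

0.1308

R_{0,0} (trapezoid, 1 panel, h=2.9000): 0.380074
R_{1,0} (trapezoid, 2 panels, h=1.4500): -0.075551
R_{2,0} (trapezoid, 4 panels, h=0.7250): 0.062388
R_{1,1} = -0.075551 + (-0.075551 − 0.380074)/3 = -0.227426
R_{2,1} = 0.062388 + (0.062388 − (-0.075551))/3 = 0.108368
R_{2,2} = 0.108368 + (0.108368 − (-0.227426))/15 = 0.130754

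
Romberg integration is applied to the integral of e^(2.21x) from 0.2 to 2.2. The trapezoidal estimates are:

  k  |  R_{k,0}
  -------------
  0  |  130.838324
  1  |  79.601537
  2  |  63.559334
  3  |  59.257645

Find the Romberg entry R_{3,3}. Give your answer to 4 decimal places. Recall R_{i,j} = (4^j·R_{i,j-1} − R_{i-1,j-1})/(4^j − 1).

R_{1,1} = (4·79.601537 − 130.838324) / 3 = 62.522608
R_{2,1} = 63.559334 + (63.559334 − 79.601537)/3 = 58.211933
R_{3,1} = (4·59.257645 − 63.559334) / 3 = 57.823749
R_{2,2} = (16·58.211933 − 62.522608) / 15 = 57.924555
R_{3,2} = 57.823749 + (57.823749 − 58.211933)/15 = 57.797870
R_{3,3} = 57.797870 + (57.797870 − 57.924555)/63 = 57.795859
(Column j=1 coincides with Simpson's rule on the same nodes.)

57.7959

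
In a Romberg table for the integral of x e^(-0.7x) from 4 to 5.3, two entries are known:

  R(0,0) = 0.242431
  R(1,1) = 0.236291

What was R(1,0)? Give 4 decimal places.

From R(1,1) = (4·R(1,0) − R(0,0))/3, solve for R(1,0):
4·R(1,0) = 3·0.236291 + 0.242431 = 0.951304
R(1,0) = 0.237826

0.2378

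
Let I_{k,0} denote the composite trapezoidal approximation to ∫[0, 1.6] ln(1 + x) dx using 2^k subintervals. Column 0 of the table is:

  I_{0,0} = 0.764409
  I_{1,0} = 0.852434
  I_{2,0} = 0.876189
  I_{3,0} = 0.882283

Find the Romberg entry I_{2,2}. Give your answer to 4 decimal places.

0.8843

Richardson extrapolation on the trapezoidal column (denominator 4−1=3):
I_{1,1} = 0.852434 + (0.852434 − 0.764409)/3 = 0.881776
I_{2,1} = 0.876189 + (0.876189 − 0.852434)/3 = 0.884107
I_{2,2} = 0.884107 + (0.884107 − 0.881776)/15 = 0.884262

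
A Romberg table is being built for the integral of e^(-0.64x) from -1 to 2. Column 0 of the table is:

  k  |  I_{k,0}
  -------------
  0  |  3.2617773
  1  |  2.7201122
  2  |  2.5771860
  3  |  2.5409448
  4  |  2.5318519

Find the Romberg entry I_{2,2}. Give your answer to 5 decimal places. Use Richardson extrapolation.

I_{1,1} = 2.7201122 + (2.7201122 − 3.2617773)/3 = 2.5395572
I_{2,1} = (4·2.5771860 − 2.7201122) / 3 = 2.5295439
I_{2,2} = (16·2.5295439 − 2.5395572) / 15 = 2.5288763
(Column j=1 coincides with Simpson's rule on the same nodes.)

2.52888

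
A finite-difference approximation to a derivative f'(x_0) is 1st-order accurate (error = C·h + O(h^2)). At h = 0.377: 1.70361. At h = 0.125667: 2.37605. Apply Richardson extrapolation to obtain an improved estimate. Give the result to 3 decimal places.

The leading error scales as h; refining by a factor of 3 reduces it by 3^1 = 3.
Extrapolated value = (3·A(h/3) − A(h)) / (3 − 1)
= (3·2.37605 − 1.70361) / 2
= 5.42454 / 2 = 2.71227

2.712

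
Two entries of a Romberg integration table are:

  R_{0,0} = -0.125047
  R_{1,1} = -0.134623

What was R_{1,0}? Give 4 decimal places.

From R_{1,1} = (4·R_{1,0} − R_{0,0})/3, solve for R_{1,0}:
4·R_{1,0} = 3·(-0.134623) + (-0.125047) = -0.528916
R_{1,0} = -0.132229

-0.1322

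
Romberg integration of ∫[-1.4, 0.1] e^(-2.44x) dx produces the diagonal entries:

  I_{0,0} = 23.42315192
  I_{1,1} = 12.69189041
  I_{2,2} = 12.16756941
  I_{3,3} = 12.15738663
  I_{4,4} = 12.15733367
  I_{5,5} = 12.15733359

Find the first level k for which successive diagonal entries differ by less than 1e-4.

k = 4

|I_{1,1} − I_{0,0}| = 10.73126151 ≥ 1e-4
|I_{2,2} − I_{1,1}| = 0.52432100 ≥ 1e-4
|I_{3,3} − I_{2,2}| = 0.01018278 ≥ 1e-4
|I_{4,4} − I_{3,3}| = 0.00005296 < 1e-4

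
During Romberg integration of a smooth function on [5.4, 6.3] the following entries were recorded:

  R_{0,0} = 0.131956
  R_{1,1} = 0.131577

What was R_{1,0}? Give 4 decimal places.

0.1317

From R_{1,1} = (4·R_{1,0} − R_{0,0})/3, solve for R_{1,0}:
4·R_{1,0} = 3·0.131577 + 0.131956 = 0.526687
R_{1,0} = 0.131672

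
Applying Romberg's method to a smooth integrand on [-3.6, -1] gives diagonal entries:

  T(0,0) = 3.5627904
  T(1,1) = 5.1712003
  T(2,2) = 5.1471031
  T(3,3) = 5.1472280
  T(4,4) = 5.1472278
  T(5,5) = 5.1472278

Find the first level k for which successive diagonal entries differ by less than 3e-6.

k = 4

|T(1,1) − T(0,0)| = 1.6084099 ≥ 3e-6
|T(2,2) − T(1,1)| = 0.0240972 ≥ 3e-6
|T(3,3) − T(2,2)| = 0.0001249 ≥ 3e-6
|T(4,4) − T(3,3)| = 0.0000002 < 3e-6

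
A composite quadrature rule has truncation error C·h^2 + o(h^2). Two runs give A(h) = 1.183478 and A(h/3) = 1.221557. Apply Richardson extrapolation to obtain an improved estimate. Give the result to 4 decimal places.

Extrapolated value = (9·A(h/3) − A(h)) / (9 − 1)
= (9·1.221557 − 1.183478) / 8
= 9.810535 / 8 = 1.226317

1.2263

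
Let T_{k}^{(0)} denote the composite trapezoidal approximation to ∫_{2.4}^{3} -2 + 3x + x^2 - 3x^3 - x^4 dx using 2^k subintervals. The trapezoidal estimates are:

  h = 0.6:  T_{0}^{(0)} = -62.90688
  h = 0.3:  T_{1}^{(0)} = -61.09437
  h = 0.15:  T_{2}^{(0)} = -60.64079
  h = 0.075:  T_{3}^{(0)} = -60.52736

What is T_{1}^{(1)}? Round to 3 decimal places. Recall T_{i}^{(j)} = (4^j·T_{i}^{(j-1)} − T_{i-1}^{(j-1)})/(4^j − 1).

-60.490

Richardson extrapolation on the trapezoidal column (denominator 4−1=3):
T_{1}^{(1)} = -61.09437 + (-61.09437 − (-62.90688))/3 = -60.49020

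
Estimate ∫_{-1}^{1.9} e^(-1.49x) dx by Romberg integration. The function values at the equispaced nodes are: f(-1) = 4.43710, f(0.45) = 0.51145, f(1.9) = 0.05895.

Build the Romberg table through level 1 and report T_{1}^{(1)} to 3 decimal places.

T_{0}^{(0)} (trapezoid, 1 panel, h=2.9000): 6.51927
T_{1}^{(0)} (trapezoid, 2 panels, h=1.4500): 4.00124
T_{1}^{(1)} = 4.00124 + (4.00124 − 6.51927)/3 = 3.16190

3.162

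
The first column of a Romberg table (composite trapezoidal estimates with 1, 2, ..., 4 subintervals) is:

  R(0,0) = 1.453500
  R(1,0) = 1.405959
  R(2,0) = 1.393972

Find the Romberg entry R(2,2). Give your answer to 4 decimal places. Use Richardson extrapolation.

1.3900

Richardson extrapolation on the trapezoidal column (denominator 4−1=3):
R(1,1) = 1.405959 + (1.405959 − 1.453500)/3 = 1.390112
R(2,1) = 1.393972 + (1.393972 − 1.405959)/3 = 1.389976
R(2,2) = (16·1.389976 − 1.390112) / 15 = 1.389967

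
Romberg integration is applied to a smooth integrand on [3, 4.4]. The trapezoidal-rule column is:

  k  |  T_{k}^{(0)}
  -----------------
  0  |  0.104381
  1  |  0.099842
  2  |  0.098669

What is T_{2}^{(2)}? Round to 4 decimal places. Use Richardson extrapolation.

Richardson extrapolation on the trapezoidal column (denominator 4−1=3):
T_{1}^{(1)} = (4·0.099842 − 0.104381) / 3 = 0.098329
T_{2}^{(1)} = (4·0.098669 − 0.099842) / 3 = 0.098278
T_{2}^{(2)} = 0.098278 + (0.098278 − 0.098329)/15 = 0.098275

0.0983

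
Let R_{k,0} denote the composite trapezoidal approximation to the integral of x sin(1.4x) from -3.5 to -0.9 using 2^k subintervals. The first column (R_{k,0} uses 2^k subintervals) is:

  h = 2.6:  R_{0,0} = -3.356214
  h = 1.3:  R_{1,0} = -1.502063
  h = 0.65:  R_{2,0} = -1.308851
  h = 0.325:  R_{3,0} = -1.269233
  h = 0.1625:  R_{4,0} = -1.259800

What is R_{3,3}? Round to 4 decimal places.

-1.2566

R_{1,1} = (4·(-1.502063) − (-3.356214)) / 3 = -0.884013
R_{2,1} = (4·(-1.308851) − (-1.502063)) / 3 = -1.244447
R_{3,1} = -1.269233 + (-1.269233 − (-1.308851))/3 = -1.256027
R_{2,2} = -1.244447 + (-1.244447 − (-0.884013))/15 = -1.268476
R_{3,2} = -1.256027 + (-1.256027 − (-1.244447))/15 = -1.256799
R_{3,3} = (64·(-1.256799) − (-1.268476)) / 63 = -1.256614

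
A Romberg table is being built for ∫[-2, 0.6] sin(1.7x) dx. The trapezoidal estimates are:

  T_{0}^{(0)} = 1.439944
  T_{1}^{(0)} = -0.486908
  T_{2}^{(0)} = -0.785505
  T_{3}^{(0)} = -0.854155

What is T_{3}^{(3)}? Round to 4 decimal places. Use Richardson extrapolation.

Richardson extrapolation on the trapezoidal column (denominator 4−1=3):
T_{1}^{(1)} = -0.486908 + (-0.486908 − 1.439944)/3 = -1.129192
T_{2}^{(1)} = (4·(-0.785505) − (-0.486908)) / 3 = -0.885037
T_{3}^{(1)} = -0.854155 + (-0.854155 − (-0.785505))/3 = -0.877038
T_{2}^{(2)} = (16·(-0.885037) − (-1.129192)) / 15 = -0.868760
T_{3}^{(2)} = -0.877038 + (-0.877038 − (-0.885037))/15 = -0.876505
T_{3}^{(3)} = (64·(-0.876505) − (-0.868760)) / 63 = -0.876628

-0.8766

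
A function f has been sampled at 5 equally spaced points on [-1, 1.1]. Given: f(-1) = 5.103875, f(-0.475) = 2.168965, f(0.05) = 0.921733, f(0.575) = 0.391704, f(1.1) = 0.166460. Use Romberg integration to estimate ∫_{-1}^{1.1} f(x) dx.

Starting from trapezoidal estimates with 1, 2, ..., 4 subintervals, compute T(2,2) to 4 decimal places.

T(0,0) (trapezoid, 1 panel, h=2.1000): 5.533852
T(1,0) (trapezoid, 2 panels, h=1.0500): 3.734746
T(2,0) (trapezoid, 4 panels, h=0.5250): 3.211724
T(1,1) = 3.734746 + (3.734746 − 5.533852)/3 = 3.135044
T(2,1) = 3.211724 + (3.211724 − 3.734746)/3 = 3.037383
T(2,2) = 3.037383 + (3.037383 − 3.135044)/15 = 3.030872

3.0309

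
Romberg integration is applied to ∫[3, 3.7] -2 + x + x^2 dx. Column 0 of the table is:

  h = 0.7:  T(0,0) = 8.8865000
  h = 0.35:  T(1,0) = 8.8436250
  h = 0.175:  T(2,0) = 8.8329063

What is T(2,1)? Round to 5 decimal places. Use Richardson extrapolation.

8.82933

Richardson extrapolation on the trapezoidal column (denominator 4−1=3):
T(2,1) = (4·8.8329063 − 8.8436250) / 3 = 8.8293334
(Column j=1 coincides with Simpson's rule on the same nodes.)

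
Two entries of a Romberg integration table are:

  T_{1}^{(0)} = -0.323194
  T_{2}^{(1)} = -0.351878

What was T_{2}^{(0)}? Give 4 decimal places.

From T_{2}^{(1)} = (4·T_{2}^{(0)} − T_{1}^{(0)})/3, solve for T_{2}^{(0)}:
4·T_{2}^{(0)} = 3·(-0.351878) + (-0.323194) = -1.378828
T_{2}^{(0)} = -0.344707

-0.3447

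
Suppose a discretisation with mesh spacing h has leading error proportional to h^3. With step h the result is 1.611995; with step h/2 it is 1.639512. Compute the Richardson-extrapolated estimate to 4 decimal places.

1.6434

The leading error scales as h^3; refining by a factor of 2 reduces it by 2^3 = 8.
Extrapolated value = (8·A(h/2) − A(h)) / (8 − 1)
= (8·1.639512 − 1.611995) / 7
= 11.504101 / 7 = 1.643443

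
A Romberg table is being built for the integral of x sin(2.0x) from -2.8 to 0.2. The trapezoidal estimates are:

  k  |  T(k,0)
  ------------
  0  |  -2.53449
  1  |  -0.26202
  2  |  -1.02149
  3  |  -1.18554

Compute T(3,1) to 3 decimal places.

-1.240

Richardson extrapolation on the trapezoidal column (denominator 4−1=3):
T(3,1) = (4·(-1.18554) − (-1.02149)) / 3 = -1.24022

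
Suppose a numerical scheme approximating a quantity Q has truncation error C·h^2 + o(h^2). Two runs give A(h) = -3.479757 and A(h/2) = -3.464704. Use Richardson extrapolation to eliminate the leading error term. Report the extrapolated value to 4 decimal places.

Extrapolated value = (4·A(h/2) − A(h)) / (4 − 1)
= (4·(-3.464704) − (-3.479757)) / 3
= -10.379059 / 3 = -3.459686

-3.4597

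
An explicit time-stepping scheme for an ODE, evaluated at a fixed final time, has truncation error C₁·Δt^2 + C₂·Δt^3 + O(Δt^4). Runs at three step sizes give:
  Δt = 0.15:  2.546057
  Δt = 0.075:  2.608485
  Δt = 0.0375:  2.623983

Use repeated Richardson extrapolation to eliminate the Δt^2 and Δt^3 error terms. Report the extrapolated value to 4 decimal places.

2.6291

First eliminate the Δt^2 term (factor 2^2 = 4):
  B₁ = (4·2.608485 − 2.546057)/3 = 2.629294
  B₂ = (4·2.623983 − 2.608485)/3 = 2.629149
Then eliminate the Δt^3 term (factor 2^3 = 8):
  (8·2.629149 − 2.629294)/7 = 2.629128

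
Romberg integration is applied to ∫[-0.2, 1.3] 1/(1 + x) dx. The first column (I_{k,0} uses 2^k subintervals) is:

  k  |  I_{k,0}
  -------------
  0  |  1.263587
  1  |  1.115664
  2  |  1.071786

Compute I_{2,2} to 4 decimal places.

1.0565

I_{1,1} = (4·1.115664 − 1.263587) / 3 = 1.066356
I_{2,1} = (4·1.071786 − 1.115664) / 3 = 1.057160
I_{2,2} = 1.057160 + (1.057160 − 1.066356)/15 = 1.056547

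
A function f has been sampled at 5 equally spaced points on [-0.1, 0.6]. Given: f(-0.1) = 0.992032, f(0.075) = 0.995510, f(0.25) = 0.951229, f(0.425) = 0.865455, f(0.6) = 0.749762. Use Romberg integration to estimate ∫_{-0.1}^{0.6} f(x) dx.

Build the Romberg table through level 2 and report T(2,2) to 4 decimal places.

0.6468

T(0,0) (trapezoid, 1 panel, h=0.7000): 0.609628
T(1,0) (trapezoid, 2 panels, h=0.3500): 0.637744
T(2,0) (trapezoid, 4 panels, h=0.1750): 0.644541
T(1,1) = 0.637744 + (0.637744 − 0.609628)/3 = 0.647116
T(2,1) = 0.644541 + (0.644541 − 0.637744)/3 = 0.646807
T(2,2) = 0.646807 + (0.646807 − 0.647116)/15 = 0.646786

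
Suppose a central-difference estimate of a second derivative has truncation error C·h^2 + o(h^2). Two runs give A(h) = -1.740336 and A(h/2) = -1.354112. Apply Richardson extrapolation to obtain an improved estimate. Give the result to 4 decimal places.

The leading error scales as h^2; refining by a factor of 2 reduces it by 2^2 = 4.
Extrapolated value = (4·A(h/2) − A(h)) / (4 − 1)
= (4·(-1.354112) − (-1.740336)) / 3
= -3.676112 / 3 = -1.225371

-1.2254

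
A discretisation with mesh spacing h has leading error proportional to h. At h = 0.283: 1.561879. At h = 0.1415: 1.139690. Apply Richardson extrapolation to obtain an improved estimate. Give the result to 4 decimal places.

0.7175

The leading error scales as h; refining by a factor of 2 reduces it by 2^1 = 2.
Extrapolated value = (2·A(h/2) − A(h)) / (2 − 1)
= (2·1.139690 − 1.561879) / 1
= 0.717501 / 1 = 0.717501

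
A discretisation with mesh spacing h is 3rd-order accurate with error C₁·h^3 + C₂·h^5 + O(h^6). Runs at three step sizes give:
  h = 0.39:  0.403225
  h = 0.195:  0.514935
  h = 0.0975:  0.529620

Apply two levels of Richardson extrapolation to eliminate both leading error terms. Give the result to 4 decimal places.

0.5317

First eliminate the h^3 term (factor 2^3 = 8):
  B₁ = (8·0.514935 − 0.403225)/7 = 0.530894
  B₂ = (8·0.529620 − 0.514935)/7 = 0.531718
Then eliminate the h^5 term (factor 2^5 = 32):
  (32·0.531718 − 0.530894)/31 = 0.531745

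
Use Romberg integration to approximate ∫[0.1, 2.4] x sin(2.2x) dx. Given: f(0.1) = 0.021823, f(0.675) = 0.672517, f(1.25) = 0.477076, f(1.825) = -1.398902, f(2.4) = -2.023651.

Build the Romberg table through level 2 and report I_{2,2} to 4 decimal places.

-0.8058

I_{0,0} (trapezoid, 1 panel, h=2.3000): -2.302102
I_{1,0} (trapezoid, 2 panels, h=1.1500): -0.602414
I_{2,0} (trapezoid, 4 panels, h=0.5750): -0.718878
I_{1,1} = -0.602414 + (-0.602414 − (-2.302102))/3 = -0.035851
I_{2,1} = -0.718878 + (-0.718878 − (-0.602414))/3 = -0.757699
I_{2,2} = -0.757699 + (-0.757699 − (-0.035851))/15 = -0.805822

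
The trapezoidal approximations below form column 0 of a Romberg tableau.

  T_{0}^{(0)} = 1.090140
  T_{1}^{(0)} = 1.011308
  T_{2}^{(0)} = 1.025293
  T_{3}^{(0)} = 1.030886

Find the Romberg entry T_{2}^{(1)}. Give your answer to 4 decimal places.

1.0300

Richardson extrapolation on the trapezoidal column (denominator 4−1=3):
T_{2}^{(1)} = (4·1.025293 − 1.011308) / 3 = 1.029955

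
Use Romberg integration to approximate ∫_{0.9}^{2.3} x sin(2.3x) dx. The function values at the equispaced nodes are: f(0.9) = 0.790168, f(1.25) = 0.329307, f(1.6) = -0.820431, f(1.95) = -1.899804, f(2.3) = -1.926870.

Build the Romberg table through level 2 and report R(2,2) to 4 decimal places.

-1.0587

R(0,0) (trapezoid, 1 panel, h=1.4000): -0.795691
R(1,0) (trapezoid, 2 panels, h=0.7000): -0.972147
R(2,0) (trapezoid, 4 panels, h=0.3500): -1.035748
R(1,1) = -0.972147 + (-0.972147 − (-0.795691))/3 = -1.030966
R(2,1) = -1.035748 + (-1.035748 − (-0.972147))/3 = -1.056948
R(2,2) = -1.056948 + (-1.056948 − (-1.030966))/15 = -1.058680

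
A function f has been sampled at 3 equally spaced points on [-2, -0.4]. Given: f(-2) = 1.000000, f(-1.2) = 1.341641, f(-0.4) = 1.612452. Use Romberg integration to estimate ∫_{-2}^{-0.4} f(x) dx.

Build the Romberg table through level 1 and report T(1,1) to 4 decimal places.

2.1277

T(0,0) (trapezoid, 1 panel, h=1.6000): 2.089962
T(1,0) (trapezoid, 2 panels, h=0.8000): 2.118294
T(1,1) = 2.118294 + (2.118294 − 2.089962)/3 = 2.127738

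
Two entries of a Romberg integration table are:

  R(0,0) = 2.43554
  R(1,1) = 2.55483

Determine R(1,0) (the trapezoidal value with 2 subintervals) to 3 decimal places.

From R(1,1) = (4·R(1,0) − R(0,0))/3, solve for R(1,0):
4·R(1,0) = 3·2.55483 + 2.43554 = 10.10003
R(1,0) = 2.52501

2.525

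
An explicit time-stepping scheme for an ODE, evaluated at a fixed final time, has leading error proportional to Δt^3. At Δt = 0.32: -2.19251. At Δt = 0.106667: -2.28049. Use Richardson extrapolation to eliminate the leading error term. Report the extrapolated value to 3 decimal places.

-2.284

The leading error scales as Δt^3; refining by a factor of 3 reduces it by 3^3 = 27.
Extrapolated value = (27·A(Δt/3) − A(Δt)) / (27 − 1)
= (27·(-2.28049) − (-2.19251)) / 26
= -59.38072 / 26 = -2.28387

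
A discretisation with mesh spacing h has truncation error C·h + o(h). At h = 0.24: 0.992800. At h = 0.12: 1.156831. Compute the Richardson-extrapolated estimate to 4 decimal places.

1.3209

Extrapolated value = (2·A(h/2) − A(h)) / (2 − 1)
= (2·1.156831 − 0.992800) / 1
= 1.320862 / 1 = 1.320862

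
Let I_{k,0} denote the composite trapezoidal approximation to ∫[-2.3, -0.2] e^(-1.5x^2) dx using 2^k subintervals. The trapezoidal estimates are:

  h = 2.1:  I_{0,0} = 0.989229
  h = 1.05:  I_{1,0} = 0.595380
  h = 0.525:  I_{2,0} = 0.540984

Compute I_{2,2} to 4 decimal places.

0.5268

Richardson extrapolation on the trapezoidal column (denominator 4−1=3):
I_{1,1} = 0.595380 + (0.595380 − 0.989229)/3 = 0.464097
I_{2,1} = (4·0.540984 − 0.595380) / 3 = 0.522852
I_{2,2} = (16·0.522852 − 0.464097) / 15 = 0.526769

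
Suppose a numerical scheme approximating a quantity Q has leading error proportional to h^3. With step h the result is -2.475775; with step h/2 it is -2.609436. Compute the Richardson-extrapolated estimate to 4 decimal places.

-2.6285

Extrapolated value = (8·A(h/2) − A(h)) / (8 − 1)
= (8·(-2.609436) − (-2.475775)) / 7
= -18.399713 / 7 = -2.628530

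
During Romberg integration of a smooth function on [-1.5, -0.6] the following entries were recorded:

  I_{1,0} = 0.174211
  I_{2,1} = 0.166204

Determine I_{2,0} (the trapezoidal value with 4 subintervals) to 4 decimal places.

From I_{2,1} = (4·I_{2,0} − I_{1,0})/3, solve for I_{2,0}:
4·I_{2,0} = 3·0.166204 + 0.174211 = 0.672823
I_{2,0} = 0.168206

0.1682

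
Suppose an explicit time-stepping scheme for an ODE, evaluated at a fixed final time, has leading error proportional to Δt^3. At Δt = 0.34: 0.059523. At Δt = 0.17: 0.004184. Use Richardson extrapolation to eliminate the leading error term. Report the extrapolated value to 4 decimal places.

Extrapolated value = (8·A(Δt/2) − A(Δt)) / (8 − 1)
= (8·0.004184 − 0.059523) / 7
= -0.026051 / 7 = -0.003722

-0.0037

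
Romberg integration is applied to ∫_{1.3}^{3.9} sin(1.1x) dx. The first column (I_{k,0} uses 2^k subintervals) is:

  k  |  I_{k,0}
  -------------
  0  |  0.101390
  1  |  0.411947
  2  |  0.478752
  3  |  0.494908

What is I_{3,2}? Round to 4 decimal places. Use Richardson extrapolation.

I_{2,1} = 0.478752 + (0.478752 − 0.411947)/3 = 0.501020
I_{3,1} = (4·0.494908 − 0.478752) / 3 = 0.500293
I_{3,2} = 0.500293 + (0.500293 − 0.501020)/15 = 0.500245
(Column j=1 coincides with Simpson's rule on the same nodes.)

0.5002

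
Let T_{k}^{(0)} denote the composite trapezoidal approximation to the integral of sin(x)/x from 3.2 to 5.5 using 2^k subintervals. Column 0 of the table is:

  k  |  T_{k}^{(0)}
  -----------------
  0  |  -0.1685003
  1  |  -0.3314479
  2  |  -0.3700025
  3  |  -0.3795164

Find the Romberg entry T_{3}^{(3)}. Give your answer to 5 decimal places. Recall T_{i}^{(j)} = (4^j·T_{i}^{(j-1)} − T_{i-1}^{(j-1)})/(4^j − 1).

-0.38268

Richardson extrapolation on the trapezoidal column (denominator 4−1=3):
T_{1}^{(1)} = -0.3314479 + (-0.3314479 − (-0.1685003))/3 = -0.3857638
T_{2}^{(1)} = -0.3700025 + (-0.3700025 − (-0.3314479))/3 = -0.3828540
T_{3}^{(1)} = -0.3795164 + (-0.3795164 − (-0.3700025))/3 = -0.3826877
T_{2}^{(2)} = (16·(-0.3828540) − (-0.3857638)) / 15 = -0.3826600
T_{3}^{(2)} = -0.3826877 + (-0.3826877 − (-0.3828540))/15 = -0.3826766
T_{3}^{(3)} = -0.3826766 + (-0.3826766 − (-0.3826600))/63 = -0.3826769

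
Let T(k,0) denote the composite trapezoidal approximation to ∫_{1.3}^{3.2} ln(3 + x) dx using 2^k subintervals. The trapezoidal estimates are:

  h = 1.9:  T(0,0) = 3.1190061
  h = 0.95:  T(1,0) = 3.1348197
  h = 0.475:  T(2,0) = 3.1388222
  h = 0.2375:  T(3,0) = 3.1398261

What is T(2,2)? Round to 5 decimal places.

3.14016

T(1,1) = (4·3.1348197 − 3.1190061) / 3 = 3.1400909
T(2,1) = 3.1388222 + (3.1388222 − 3.1348197)/3 = 3.1401564
T(2,2) = 3.1401564 + (3.1401564 − 3.1400909)/15 = 3.1401608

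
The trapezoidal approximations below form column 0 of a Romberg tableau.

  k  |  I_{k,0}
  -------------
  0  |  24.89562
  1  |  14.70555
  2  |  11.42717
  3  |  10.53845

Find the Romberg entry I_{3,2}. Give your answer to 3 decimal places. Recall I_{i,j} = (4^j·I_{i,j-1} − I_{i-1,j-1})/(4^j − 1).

I_{2,1} = (4·11.42717 − 14.70555) / 3 = 10.33438
I_{3,1} = (4·10.53845 − 11.42717) / 3 = 10.24221
I_{3,2} = 10.24221 + (10.24221 − 10.33438)/15 = 10.23607

10.236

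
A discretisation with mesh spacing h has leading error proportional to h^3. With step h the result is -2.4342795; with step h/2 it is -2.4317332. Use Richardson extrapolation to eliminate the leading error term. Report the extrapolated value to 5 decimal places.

Extrapolated value = (8·A(h/2) − A(h)) / (8 − 1)
= (8·(-2.4317332) − (-2.4342795)) / 7
= -17.0195861 / 7 = -2.4313694

-2.43137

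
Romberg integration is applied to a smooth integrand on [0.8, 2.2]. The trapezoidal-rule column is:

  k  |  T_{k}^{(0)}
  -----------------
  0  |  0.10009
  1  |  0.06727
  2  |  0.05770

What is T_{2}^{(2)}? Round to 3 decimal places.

Richardson extrapolation on the trapezoidal column (denominator 4−1=3):
T_{1}^{(1)} = 0.06727 + (0.06727 − 0.10009)/3 = 0.05633
T_{2}^{(1)} = (4·0.05770 − 0.06727) / 3 = 0.05451
T_{2}^{(2)} = 0.05451 + (0.05451 − 0.05633)/15 = 0.05439
(Column j=1 coincides with Simpson's rule on the same nodes.)

0.054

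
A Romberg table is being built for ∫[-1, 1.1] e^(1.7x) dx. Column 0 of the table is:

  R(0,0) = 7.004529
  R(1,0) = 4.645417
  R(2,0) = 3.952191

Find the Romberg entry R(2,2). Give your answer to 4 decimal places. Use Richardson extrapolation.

Richardson extrapolation on the trapezoidal column (denominator 4−1=3):
R(1,1) = 4.645417 + (4.645417 − 7.004529)/3 = 3.859046
R(2,1) = 3.952191 + (3.952191 − 4.645417)/3 = 3.721116
R(2,2) = (16·3.721116 − 3.859046) / 15 = 3.711921

3.7119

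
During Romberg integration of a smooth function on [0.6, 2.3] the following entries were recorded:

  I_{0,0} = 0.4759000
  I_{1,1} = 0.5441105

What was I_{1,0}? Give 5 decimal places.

0.52706

From I_{1,1} = (4·I_{1,0} − I_{0,0})/3, solve for I_{1,0}:
4·I_{1,0} = 3·0.5441105 + 0.4759000 = 2.1082315
I_{1,0} = 0.5270579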